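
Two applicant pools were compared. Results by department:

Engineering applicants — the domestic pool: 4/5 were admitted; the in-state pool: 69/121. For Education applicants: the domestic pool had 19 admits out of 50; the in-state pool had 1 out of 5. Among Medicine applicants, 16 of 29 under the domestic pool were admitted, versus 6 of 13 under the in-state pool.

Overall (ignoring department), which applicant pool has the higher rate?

the in-state pool

Engineering: the domestic pool 4/5 = 80.0%, the in-state pool 69/121 = 57.0% → the domestic pool
Education: the domestic pool 19/50 = 38.0%, the in-state pool 1/5 = 20.0% → the domestic pool
Medicine: the domestic pool 16/29 = 55.2%, the in-state pool 6/13 = 46.2% → the domestic pool
Overall: the domestic pool 39/84 = 46.4%, the in-state pool 76/139 = 54.7% → the in-state pool
(The domestic pool wins every department group but the in-state pool wins overall — the domestic pool's applicants skew toward the low-rate Education group.)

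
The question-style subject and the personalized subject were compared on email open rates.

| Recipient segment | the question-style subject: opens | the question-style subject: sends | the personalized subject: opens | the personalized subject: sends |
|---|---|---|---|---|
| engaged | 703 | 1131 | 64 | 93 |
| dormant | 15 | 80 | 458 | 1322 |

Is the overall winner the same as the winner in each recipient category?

Engaged: the question-style subject 703/1131 = 62.2%, the personalized subject 64/93 = 68.8% → the personalized subject
Dormant: the question-style subject 15/80 = 18.8%, the personalized subject 458/1322 = 34.6% → the personalized subject
Overall: the question-style subject 718/1211 = 59.3%, the personalized subject 522/1415 = 36.9% → the question-style subject
The personalized subject wins each recipient group but the question-style subject wins overall — the comparison reverses. The personalized subject's sends skew toward dormant, which has a lower base rate.

No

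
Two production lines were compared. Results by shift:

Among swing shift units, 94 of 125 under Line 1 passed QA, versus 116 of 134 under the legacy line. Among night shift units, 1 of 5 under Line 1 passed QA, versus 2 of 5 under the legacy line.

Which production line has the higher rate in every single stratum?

Swing shift: Line 1 94/125 = 75.2%, the legacy line 116/134 = 86.6% → the legacy line
Night shift: Line 1 1/5 = 20.0%, the legacy line 2/5 = 40.0% → the legacy line
The legacy line has the higher rate in both groups.

the legacy line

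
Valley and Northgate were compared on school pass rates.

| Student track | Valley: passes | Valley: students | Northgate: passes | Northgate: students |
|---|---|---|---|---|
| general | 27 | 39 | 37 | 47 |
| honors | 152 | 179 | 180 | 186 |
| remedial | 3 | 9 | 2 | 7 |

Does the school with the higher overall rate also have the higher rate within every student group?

No

General: Valley 27/39 = 69.2%, Northgate 37/47 = 78.7% → Northgate
Honors: Valley 152/179 = 84.9%, Northgate 180/186 = 96.8% → Northgate
Remedial: Valley 3/9 = 33.3%, Northgate 2/7 = 28.6% → Valley
Overall: Valley 182/227 = 80.2%, Northgate 219/240 = 91.2% → Northgate
Neither sweeps: Valley wins 1 of 3 groups, Northgate wins 2. Northgate wins overall but not every group — no Simpson reversal.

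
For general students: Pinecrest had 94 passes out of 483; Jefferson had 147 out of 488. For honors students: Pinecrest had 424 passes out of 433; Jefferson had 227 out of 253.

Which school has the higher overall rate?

Pinecrest

General: Pinecrest 94/483 = 19.5%, Jefferson 147/488 = 30.1% → Jefferson
Honors: Pinecrest 424/433 = 97.9%, Jefferson 227/253 = 89.7% → Pinecrest
Overall: Pinecrest 518/916 = 56.6%, Jefferson 374/741 = 50.5% → Pinecrest
(Neither sweeps every student group, but Pinecrest has the higher pooled rate.)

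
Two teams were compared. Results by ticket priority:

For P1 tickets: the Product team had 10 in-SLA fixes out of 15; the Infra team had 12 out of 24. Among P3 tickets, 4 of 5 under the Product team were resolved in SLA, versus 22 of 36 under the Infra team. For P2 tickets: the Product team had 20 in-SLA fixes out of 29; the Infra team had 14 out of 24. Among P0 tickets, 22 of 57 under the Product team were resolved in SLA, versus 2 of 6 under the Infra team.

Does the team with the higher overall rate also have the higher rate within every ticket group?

No

P1: the Product team 10/15 = 66.7%, the Infra team 12/24 = 50.0% → the Product team
P3: the Product team 4/5 = 80.0%, the Infra team 22/36 = 61.1% → the Product team
P2: the Product team 20/29 = 69.0%, the Infra team 14/24 = 58.3% → the Product team
P0: the Product team 22/57 = 38.6%, the Infra team 2/6 = 33.3% → the Product team
Overall: the Product team 56/106 = 52.8%, the Infra team 50/90 = 55.6% → the Infra team
The Product team wins each ticket group but the Infra team wins overall — the comparison reverses. The Product team's tickets skew toward P0, which has a lower base rate.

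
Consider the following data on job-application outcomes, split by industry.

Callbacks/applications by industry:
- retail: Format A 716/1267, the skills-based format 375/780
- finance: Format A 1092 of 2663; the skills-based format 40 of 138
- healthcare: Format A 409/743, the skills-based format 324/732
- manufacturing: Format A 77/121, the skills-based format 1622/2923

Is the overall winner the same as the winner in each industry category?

Retail: Format A 716/1267 = 56.5%, the skills-based format 375/780 = 48.1% → Format A
Finance: Format A 1092/2663 = 41.0%, the skills-based format 40/138 = 29.0% → Format A
Healthcare: Format A 409/743 = 55.0%, the skills-based format 324/732 = 44.3% → Format A
Manufacturing: Format A 77/121 = 63.6%, the skills-based format 1622/2923 = 55.5% → Format A
Overall: Format A 2294/4794 = 47.9%, the skills-based format 2361/4573 = 51.6% → the skills-based format
Format A wins each industry group but the skills-based format wins overall — the comparison reverses. Format A's applications skew toward finance, which has a lower base rate.

No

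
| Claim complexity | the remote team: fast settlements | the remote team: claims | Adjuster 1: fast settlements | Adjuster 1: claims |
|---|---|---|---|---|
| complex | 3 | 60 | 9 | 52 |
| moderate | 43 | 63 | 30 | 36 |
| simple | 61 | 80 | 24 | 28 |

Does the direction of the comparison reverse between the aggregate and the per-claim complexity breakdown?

No

Complex: the remote team 3/60 = 5.0%, Adjuster 1 9/52 = 17.3% → Adjuster 1
Moderate: the remote team 43/63 = 68.3%, Adjuster 1 30/36 = 83.3% → Adjuster 1
Simple: the remote team 61/80 = 76.2%, Adjuster 1 24/28 = 85.7% → Adjuster 1
Overall: the remote team 107/203 = 52.7%, Adjuster 1 63/116 = 54.3% → Adjuster 1
Adjuster 1 wins overall and in every claim group — no reversal.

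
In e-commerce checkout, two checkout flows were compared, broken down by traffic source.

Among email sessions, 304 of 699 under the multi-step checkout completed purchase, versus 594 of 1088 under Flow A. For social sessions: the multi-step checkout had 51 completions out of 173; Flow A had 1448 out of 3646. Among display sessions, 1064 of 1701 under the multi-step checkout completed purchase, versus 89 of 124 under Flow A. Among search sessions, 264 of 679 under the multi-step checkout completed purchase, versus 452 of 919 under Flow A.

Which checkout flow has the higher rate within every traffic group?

Flow A

Email: the multi-step checkout 304/699 = 43.5%, Flow A 594/1088 = 54.6% → Flow A
Social: the multi-step checkout 51/173 = 29.5%, Flow A 1448/3646 = 39.7% → Flow A
Display: the multi-step checkout 1064/1701 = 62.6%, Flow A 89/124 = 71.8% → Flow A
Search: the multi-step checkout 264/679 = 38.9%, Flow A 452/919 = 49.2% → Flow A
Flow A has the higher rate in all 4 groups.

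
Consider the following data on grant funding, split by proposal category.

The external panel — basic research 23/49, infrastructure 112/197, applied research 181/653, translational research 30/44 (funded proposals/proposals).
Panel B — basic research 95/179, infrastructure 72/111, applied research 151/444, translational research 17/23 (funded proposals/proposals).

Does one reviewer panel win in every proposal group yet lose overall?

No

Basic research: the external panel 23/49 = 46.9%, Panel B 95/179 = 53.1% → Panel B
Infrastructure: the external panel 112/197 = 56.9%, Panel B 72/111 = 64.9% → Panel B
Applied research: the external panel 181/653 = 27.7%, Panel B 151/444 = 34.0% → Panel B
Translational research: the external panel 30/44 = 68.2%, Panel B 17/23 = 73.9% → Panel B
Overall: the external panel 346/943 = 36.7%, Panel B 335/757 = 44.3% → Panel B
Panel B wins overall and in every proposal group — no reversal.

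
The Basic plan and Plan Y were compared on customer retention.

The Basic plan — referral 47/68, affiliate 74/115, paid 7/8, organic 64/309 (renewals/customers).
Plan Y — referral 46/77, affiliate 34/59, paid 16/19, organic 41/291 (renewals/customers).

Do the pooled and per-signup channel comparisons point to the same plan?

Referral: the Basic plan 47/68 = 69.1%, Plan Y 46/77 = 59.7% → the Basic plan
Affiliate: the Basic plan 74/115 = 64.3%, Plan Y 34/59 = 57.6% → the Basic plan
Paid: the Basic plan 7/8 = 87.5%, Plan Y 16/19 = 84.2% → the Basic plan
Organic: the Basic plan 64/309 = 20.7%, Plan Y 41/291 = 14.1% → the Basic plan
Overall: the Basic plan 192/500 = 38.4%, Plan Y 137/446 = 30.7% → the Basic plan
The Basic plan wins overall and in every signup group — no reversal.

Yes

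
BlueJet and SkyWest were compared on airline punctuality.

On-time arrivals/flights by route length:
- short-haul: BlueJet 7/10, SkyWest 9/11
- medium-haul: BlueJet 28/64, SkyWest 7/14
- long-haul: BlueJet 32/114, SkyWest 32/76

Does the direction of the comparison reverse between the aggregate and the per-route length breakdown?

Short-haul: BlueJet 7/10 = 70.0%, SkyWest 9/11 = 81.8% → SkyWest
Medium-haul: BlueJet 28/64 = 43.8%, SkyWest 7/14 = 50.0% → SkyWest
Long-haul: BlueJet 32/114 = 28.1%, SkyWest 32/76 = 42.1% → SkyWest
Overall: BlueJet 67/188 = 35.6%, SkyWest 48/101 = 47.5% → SkyWest
SkyWest wins overall and in every route group — no reversal.

No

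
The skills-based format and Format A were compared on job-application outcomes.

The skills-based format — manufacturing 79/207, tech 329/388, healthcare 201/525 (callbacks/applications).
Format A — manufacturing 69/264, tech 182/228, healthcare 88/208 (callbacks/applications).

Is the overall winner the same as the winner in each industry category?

No

Manufacturing: the skills-based format 79/207 = 38.2%, Format A 69/264 = 26.1% → the skills-based format
Tech: the skills-based format 329/388 = 84.8%, Format A 182/228 = 79.8% → the skills-based format
Healthcare: the skills-based format 201/525 = 38.3%, Format A 88/208 = 42.3% → Format A
Overall: the skills-based format 609/1120 = 54.4%, Format A 339/700 = 48.4% → the skills-based format
Neither sweeps: the skills-based format wins 2 of 3 groups, Format A wins 1. The skills-based format wins overall but not every group — no Simpson reversal.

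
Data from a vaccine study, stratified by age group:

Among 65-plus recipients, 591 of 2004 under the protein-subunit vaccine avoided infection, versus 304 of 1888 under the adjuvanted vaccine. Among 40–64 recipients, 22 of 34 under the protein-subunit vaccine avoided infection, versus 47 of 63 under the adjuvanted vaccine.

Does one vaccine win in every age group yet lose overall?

No

65-plus: the protein-subunit vaccine 591/2004 = 29.5%, the adjuvanted vaccine 304/1888 = 16.1% → the protein-subunit vaccine
40–64: the protein-subunit vaccine 22/34 = 64.7%, the adjuvanted vaccine 47/63 = 74.6% → the adjuvanted vaccine
Overall: the protein-subunit vaccine 613/2038 = 30.1%, the adjuvanted vaccine 351/1951 = 18.0% → the protein-subunit vaccine
Neither sweeps: the protein-subunit vaccine wins 1 of 2 groups, the adjuvanted vaccine wins 1. The protein-subunit vaccine wins overall but not every group — no Simpson reversal.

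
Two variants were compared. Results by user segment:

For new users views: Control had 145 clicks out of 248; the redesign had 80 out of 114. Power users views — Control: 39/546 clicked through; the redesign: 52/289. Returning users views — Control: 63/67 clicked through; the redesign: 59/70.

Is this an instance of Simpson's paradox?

No

New users: Control 145/248 = 58.5%, the redesign 80/114 = 70.2% → the redesign
Power users: Control 39/546 = 7.1%, the redesign 52/289 = 18.0% → the redesign
Returning users: Control 63/67 = 94.0%, the redesign 59/70 = 84.3% → Control
Overall: Control 247/861 = 28.7%, the redesign 191/473 = 40.4% → the redesign
Neither sweeps: Control wins 1 of 3 groups, the redesign wins 2. The redesign wins overall but not every group — no Simpson reversal.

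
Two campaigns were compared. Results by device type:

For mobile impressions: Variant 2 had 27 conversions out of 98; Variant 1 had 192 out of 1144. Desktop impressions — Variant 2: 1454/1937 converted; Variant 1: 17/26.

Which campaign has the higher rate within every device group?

Mobile: Variant 2 27/98 = 27.6%, Variant 1 192/1144 = 16.8% → Variant 2
Desktop: Variant 2 1454/1937 = 75.1%, Variant 1 17/26 = 65.4% → Variant 2
Variant 2 has the higher rate in both groups.

Variant 2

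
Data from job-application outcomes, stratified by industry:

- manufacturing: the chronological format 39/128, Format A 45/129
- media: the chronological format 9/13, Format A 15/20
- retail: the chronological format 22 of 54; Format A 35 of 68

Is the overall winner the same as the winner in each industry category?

Manufacturing: the chronological format 39/128 = 30.5%, Format A 45/129 = 34.9% → Format A
Media: the chronological format 9/13 = 69.2%, Format A 15/20 = 75.0% → Format A
Retail: the chronological format 22/54 = 40.7%, Format A 35/68 = 51.5% → Format A
Overall: the chronological format 70/195 = 35.9%, Format A 95/217 = 43.8% → Format A
Format A wins overall and in every industry group — no reversal.

Yes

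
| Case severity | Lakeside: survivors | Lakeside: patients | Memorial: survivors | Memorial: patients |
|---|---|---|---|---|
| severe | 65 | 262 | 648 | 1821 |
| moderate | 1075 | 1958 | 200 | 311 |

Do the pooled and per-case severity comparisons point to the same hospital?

Severe: Lakeside 65/262 = 24.8%, Memorial 648/1821 = 35.6% → Memorial
Moderate: Lakeside 1075/1958 = 54.9%, Memorial 200/311 = 64.3% → Memorial
Overall: Lakeside 1140/2220 = 51.4%, Memorial 848/2132 = 39.8% → Lakeside
Memorial wins each case group but Lakeside wins overall — the comparison reverses. Memorial's patients skew toward severe, which has a lower base rate.

No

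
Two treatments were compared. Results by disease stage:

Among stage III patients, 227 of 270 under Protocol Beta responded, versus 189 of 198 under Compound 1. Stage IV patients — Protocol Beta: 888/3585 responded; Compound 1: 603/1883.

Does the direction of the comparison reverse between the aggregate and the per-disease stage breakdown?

No

Stage III: Protocol Beta 227/270 = 84.1%, Compound 1 189/198 = 95.5% → Compound 1
Stage IV: Protocol Beta 888/3585 = 24.8%, Compound 1 603/1883 = 32.0% → Compound 1
Overall: Protocol Beta 1115/3855 = 28.9%, Compound 1 792/2081 = 38.1% → Compound 1
Compound 1 wins overall and in every disease group — no reversal.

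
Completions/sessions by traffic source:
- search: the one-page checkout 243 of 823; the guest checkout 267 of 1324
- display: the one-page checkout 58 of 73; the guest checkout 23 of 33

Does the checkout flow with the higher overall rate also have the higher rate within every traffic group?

Yes

Search: the one-page checkout 243/823 = 29.5%, the guest checkout 267/1324 = 20.2% → the one-page checkout
Display: the one-page checkout 58/73 = 79.5%, the guest checkout 23/33 = 69.7% → the one-page checkout
Overall: the one-page checkout 301/896 = 33.6%, the guest checkout 290/1357 = 21.4% → the one-page checkout
The one-page checkout wins overall and in every traffic group — no reversal.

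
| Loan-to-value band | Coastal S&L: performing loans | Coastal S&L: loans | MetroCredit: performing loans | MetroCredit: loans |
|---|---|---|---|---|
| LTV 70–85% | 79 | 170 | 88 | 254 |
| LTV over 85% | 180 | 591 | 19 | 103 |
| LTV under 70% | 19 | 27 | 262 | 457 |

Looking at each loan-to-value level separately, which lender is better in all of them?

LTV 70–85%: Coastal S&L 79/170 = 46.5%, MetroCredit 88/254 = 34.6% → Coastal S&L
LTV over 85%: Coastal S&L 180/591 = 30.5%, MetroCredit 19/103 = 18.4% → Coastal S&L
LTV under 70%: Coastal S&L 19/27 = 70.4%, MetroCredit 262/457 = 57.3% → Coastal S&L
Coastal S&L has the higher rate in all 3 groups.

Coastal S&L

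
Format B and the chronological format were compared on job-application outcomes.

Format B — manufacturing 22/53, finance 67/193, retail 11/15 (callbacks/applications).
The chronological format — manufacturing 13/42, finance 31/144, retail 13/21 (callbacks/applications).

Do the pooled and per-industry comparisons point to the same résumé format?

Manufacturing: Format B 22/53 = 41.5%, the chronological format 13/42 = 31.0% → Format B
Finance: Format B 67/193 = 34.7%, the chronological format 31/144 = 21.5% → Format B
Retail: Format B 11/15 = 73.3%, the chronological format 13/21 = 61.9% → Format B
Overall: Format B 100/261 = 38.3%, the chronological format 57/207 = 27.5% → Format B
Format B wins overall and in every industry group — no reversal.

Yes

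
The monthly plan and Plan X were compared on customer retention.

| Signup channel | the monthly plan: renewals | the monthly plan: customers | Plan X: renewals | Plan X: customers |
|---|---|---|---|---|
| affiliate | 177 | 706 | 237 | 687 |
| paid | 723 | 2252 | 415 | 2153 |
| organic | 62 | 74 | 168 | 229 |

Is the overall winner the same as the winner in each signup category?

Affiliate: the monthly plan 177/706 = 25.1%, Plan X 237/687 = 34.5% → Plan X
Paid: the monthly plan 723/2252 = 32.1%, Plan X 415/2153 = 19.3% → the monthly plan
Organic: the monthly plan 62/74 = 83.8%, Plan X 168/229 = 73.4% → the monthly plan
Overall: the monthly plan 962/3032 = 31.7%, Plan X 820/3069 = 26.7% → the monthly plan
Neither sweeps: the monthly plan wins 2 of 3 groups, Plan X wins 1. The monthly plan wins overall but not every group — no Simpson reversal.

No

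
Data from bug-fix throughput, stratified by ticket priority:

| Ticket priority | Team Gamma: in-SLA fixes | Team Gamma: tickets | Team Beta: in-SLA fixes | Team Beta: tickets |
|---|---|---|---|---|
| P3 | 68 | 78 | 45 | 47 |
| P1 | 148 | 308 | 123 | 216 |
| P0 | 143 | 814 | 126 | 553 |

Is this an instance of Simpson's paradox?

No

P3: Team Gamma 68/78 = 87.2%, Team Beta 45/47 = 95.7% → Team Beta
P1: Team Gamma 148/308 = 48.1%, Team Beta 123/216 = 56.9% → Team Beta
P0: Team Gamma 143/814 = 17.6%, Team Beta 126/553 = 22.8% → Team Beta
Overall: Team Gamma 359/1200 = 29.9%, Team Beta 294/816 = 36.0% → Team Beta
Team Beta wins overall and in every ticket group — no reversal.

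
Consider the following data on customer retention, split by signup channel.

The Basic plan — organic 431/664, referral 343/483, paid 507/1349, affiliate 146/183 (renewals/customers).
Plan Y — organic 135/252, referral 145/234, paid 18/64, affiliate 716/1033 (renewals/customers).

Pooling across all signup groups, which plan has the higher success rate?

Organic: the Basic plan 431/664 = 64.9%, Plan Y 135/252 = 53.6% → the Basic plan
Referral: the Basic plan 343/483 = 71.0%, Plan Y 145/234 = 62.0% → the Basic plan
Paid: the Basic plan 507/1349 = 37.6%, Plan Y 18/64 = 28.1% → the Basic plan
Affiliate: the Basic plan 146/183 = 79.8%, Plan Y 716/1033 = 69.3% → the Basic plan
Overall: the Basic plan 1427/2679 = 53.3%, Plan Y 1014/1583 = 64.1% → Plan Y
(The Basic plan wins every signup group but Plan Y wins overall — the Basic plan's customers skew toward the low-rate paid group.)

Plan Y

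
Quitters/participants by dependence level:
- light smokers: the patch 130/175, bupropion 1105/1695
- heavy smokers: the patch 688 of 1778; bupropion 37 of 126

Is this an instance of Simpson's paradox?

Light smokers: the patch 130/175 = 74.3%, bupropion 1105/1695 = 65.2% → the patch
Heavy smokers: the patch 688/1778 = 38.7%, bupropion 37/126 = 29.4% → the patch
Overall: the patch 818/1953 = 41.9%, bupropion 1142/1821 = 62.7% → bupropion
The patch wins each dependence group but bupropion wins overall — the comparison reverses. The patch's participants skew toward heavy smokers, which has a lower base rate.

Yes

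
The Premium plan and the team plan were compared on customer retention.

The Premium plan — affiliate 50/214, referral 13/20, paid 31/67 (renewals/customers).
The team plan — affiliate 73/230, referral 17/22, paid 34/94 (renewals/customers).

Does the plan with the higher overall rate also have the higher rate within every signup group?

Affiliate: the Premium plan 50/214 = 23.4%, the team plan 73/230 = 31.7% → the team plan
Referral: the Premium plan 13/20 = 65.0%, the team plan 17/22 = 77.3% → the team plan
Paid: the Premium plan 31/67 = 46.3%, the team plan 34/94 = 36.2% → the Premium plan
Overall: the Premium plan 94/301 = 31.2%, the team plan 124/346 = 35.8% → the team plan
Neither sweeps: the Premium plan wins 1 of 3 groups, the team plan wins 2. The team plan wins overall but not every group — no Simpson reversal.

No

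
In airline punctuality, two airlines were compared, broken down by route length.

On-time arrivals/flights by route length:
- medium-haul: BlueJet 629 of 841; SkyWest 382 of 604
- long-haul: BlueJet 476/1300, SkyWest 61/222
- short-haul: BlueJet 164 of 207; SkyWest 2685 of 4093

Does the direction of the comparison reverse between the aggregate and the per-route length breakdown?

Medium-haul: BlueJet 629/841 = 74.8%, SkyWest 382/604 = 63.2% → BlueJet
Long-haul: BlueJet 476/1300 = 36.6%, SkyWest 61/222 = 27.5% → BlueJet
Short-haul: BlueJet 164/207 = 79.2%, SkyWest 2685/4093 = 65.6% → BlueJet
Overall: BlueJet 1269/2348 = 54.0%, SkyWest 3128/4919 = 63.6% → SkyWest
BlueJet wins each route group but SkyWest wins overall — the comparison reverses. BlueJet's flights skew toward long-haul, which has a lower base rate.

Yes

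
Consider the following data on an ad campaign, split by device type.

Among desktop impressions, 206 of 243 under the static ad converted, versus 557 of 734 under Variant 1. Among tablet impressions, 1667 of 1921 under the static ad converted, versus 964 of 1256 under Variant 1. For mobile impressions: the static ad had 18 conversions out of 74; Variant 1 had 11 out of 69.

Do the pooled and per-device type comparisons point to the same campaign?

Desktop: the static ad 206/243 = 84.8%, Variant 1 557/734 = 75.9% → the static ad
Tablet: the static ad 1667/1921 = 86.8%, Variant 1 964/1256 = 76.8% → the static ad
Mobile: the static ad 18/74 = 24.3%, Variant 1 11/69 = 15.9% → the static ad
Overall: the static ad 1891/2238 = 84.5%, Variant 1 1532/2059 = 74.4% → the static ad
The static ad wins overall and in every device group — no reversal.

Yes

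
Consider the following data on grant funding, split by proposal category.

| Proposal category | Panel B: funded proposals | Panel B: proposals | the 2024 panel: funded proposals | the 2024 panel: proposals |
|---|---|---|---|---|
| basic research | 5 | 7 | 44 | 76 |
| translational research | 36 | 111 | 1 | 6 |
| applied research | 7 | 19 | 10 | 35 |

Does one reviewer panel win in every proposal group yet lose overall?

Yes

Basic research: Panel B 5/7 = 71.4%, the 2024 panel 44/76 = 57.9% → Panel B
Translational research: Panel B 36/111 = 32.4%, the 2024 panel 1/6 = 16.7% → Panel B
Applied research: Panel B 7/19 = 36.8%, the 2024 panel 10/35 = 28.6% → Panel B
Overall: Panel B 48/137 = 35.0%, the 2024 panel 55/117 = 47.0% → the 2024 panel
Panel B wins each proposal group but the 2024 panel wins overall — the comparison reverses. Panel B's proposals skew toward translational research, which has a lower base rate.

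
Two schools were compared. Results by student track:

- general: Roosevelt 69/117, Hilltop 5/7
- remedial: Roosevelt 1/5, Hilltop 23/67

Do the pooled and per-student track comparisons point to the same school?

No

General: Roosevelt 69/117 = 59.0%, Hilltop 5/7 = 71.4% → Hilltop
Remedial: Roosevelt 1/5 = 20.0%, Hilltop 23/67 = 34.3% → Hilltop
Overall: Roosevelt 70/122 = 57.4%, Hilltop 28/74 = 37.8% → Roosevelt
Hilltop wins each student group but Roosevelt wins overall — the comparison reverses. Hilltop's students skew toward remedial, which has a lower base rate.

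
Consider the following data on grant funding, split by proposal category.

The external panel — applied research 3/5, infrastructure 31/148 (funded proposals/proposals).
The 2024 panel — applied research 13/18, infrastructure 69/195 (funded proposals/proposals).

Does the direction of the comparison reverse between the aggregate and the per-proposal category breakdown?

No

Applied research: the external panel 3/5 = 60.0%, the 2024 panel 13/18 = 72.2% → the 2024 panel
Infrastructure: the external panel 31/148 = 20.9%, the 2024 panel 69/195 = 35.4% → the 2024 panel
Overall: the external panel 34/153 = 22.2%, the 2024 panel 82/213 = 38.5% → the 2024 panel
The 2024 panel wins overall and in every proposal group — no reversal.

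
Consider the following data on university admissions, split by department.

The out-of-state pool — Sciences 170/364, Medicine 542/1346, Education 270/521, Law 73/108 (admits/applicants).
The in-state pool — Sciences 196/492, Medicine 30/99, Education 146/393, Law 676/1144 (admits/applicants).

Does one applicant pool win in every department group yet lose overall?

Yes

Sciences: the out-of-state pool 170/364 = 46.7%, the in-state pool 196/492 = 39.8% → the out-of-state pool
Medicine: the out-of-state pool 542/1346 = 40.3%, the in-state pool 30/99 = 30.3% → the out-of-state pool
Education: the out-of-state pool 270/521 = 51.8%, the in-state pool 146/393 = 37.2% → the out-of-state pool
Law: the out-of-state pool 73/108 = 67.6%, the in-state pool 676/1144 = 59.1% → the out-of-state pool
Overall: the out-of-state pool 1055/2339 = 45.1%, the in-state pool 1048/2128 = 49.2% → the in-state pool
The out-of-state pool wins each department group but the in-state pool wins overall — the comparison reverses. The out-of-state pool's applicants skew toward Medicine, which has a lower base rate.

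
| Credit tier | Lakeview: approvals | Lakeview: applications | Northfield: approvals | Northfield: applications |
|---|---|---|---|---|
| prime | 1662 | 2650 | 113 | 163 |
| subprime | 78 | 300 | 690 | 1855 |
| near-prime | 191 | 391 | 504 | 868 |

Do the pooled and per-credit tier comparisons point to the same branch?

No

Prime: Lakeview 1662/2650 = 62.7%, Northfield 113/163 = 69.3% → Northfield
Subprime: Lakeview 78/300 = 26.0%, Northfield 690/1855 = 37.2% → Northfield
Near-prime: Lakeview 191/391 = 48.8%, Northfield 504/868 = 58.1% → Northfield
Overall: Lakeview 1931/3341 = 57.8%, Northfield 1307/2886 = 45.3% → Lakeview
Northfield wins each credit group but Lakeview wins overall — the comparison reverses. Northfield's applications skew toward subprime, which has a lower base rate.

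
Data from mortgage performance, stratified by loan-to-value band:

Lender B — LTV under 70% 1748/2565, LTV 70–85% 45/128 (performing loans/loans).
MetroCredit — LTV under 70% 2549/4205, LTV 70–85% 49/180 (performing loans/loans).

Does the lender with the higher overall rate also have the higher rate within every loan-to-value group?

LTV under 70%: Lender B 1748/2565 = 68.1%, MetroCredit 2549/4205 = 60.6% → Lender B
LTV 70–85%: Lender B 45/128 = 35.2%, MetroCredit 49/180 = 27.2% → Lender B
Overall: Lender B 1793/2693 = 66.6%, MetroCredit 2598/4385 = 59.2% → Lender B
Lender B wins overall and in every loan-to-value group — no reversal.

Yes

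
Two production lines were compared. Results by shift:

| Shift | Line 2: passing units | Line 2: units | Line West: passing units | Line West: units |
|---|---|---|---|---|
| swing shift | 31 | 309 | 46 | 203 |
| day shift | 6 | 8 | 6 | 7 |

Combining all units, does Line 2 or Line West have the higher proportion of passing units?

Line West

Swing shift: Line 2 31/309 = 10.0%, Line West 46/203 = 22.7% → Line West
Day shift: Line 2 6/8 = 75.0%, Line West 6/7 = 85.7% → Line West
Overall: Line 2 37/317 = 11.7%, Line West 52/210 = 24.8% → Line West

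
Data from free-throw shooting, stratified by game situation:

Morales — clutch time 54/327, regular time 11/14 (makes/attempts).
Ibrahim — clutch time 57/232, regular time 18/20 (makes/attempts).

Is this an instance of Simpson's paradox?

No

Clutch time: Morales 54/327 = 16.5%, Ibrahim 57/232 = 24.6% → Ibrahim
Regular time: Morales 11/14 = 78.6%, Ibrahim 18/20 = 90.0% → Ibrahim
Overall: Morales 65/341 = 19.1%, Ibrahim 75/252 = 29.8% → Ibrahim
Ibrahim wins overall and in every game group — no reversal.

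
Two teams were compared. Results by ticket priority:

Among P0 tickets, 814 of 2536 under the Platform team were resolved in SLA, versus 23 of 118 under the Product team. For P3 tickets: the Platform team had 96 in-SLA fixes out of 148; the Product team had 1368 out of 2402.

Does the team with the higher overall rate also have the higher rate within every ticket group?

No

P0: the Platform team 814/2536 = 32.1%, the Product team 23/118 = 19.5% → the Platform team
P3: the Platform team 96/148 = 64.9%, the Product team 1368/2402 = 57.0% → the Platform team
Overall: the Platform team 910/2684 = 33.9%, the Product team 1391/2520 = 55.2% → the Product team
The Platform team wins each ticket group but the Product team wins overall — the comparison reverses. The Platform team's tickets skew toward P0, which has a lower base rate.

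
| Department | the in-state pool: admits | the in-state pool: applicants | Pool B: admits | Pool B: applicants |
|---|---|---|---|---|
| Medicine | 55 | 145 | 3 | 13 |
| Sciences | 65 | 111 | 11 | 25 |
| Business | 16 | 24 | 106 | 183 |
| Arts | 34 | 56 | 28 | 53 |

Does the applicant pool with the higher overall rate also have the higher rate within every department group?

No

Medicine: the in-state pool 55/145 = 37.9%, Pool B 3/13 = 23.1% → the in-state pool
Sciences: the in-state pool 65/111 = 58.6%, Pool B 11/25 = 44.0% → the in-state pool
Business: the in-state pool 16/24 = 66.7%, Pool B 106/183 = 57.9% → the in-state pool
Arts: the in-state pool 34/56 = 60.7%, Pool B 28/53 = 52.8% → the in-state pool
Overall: the in-state pool 170/336 = 50.6%, Pool B 148/274 = 54.0% → Pool B
The in-state pool wins each department group but Pool B wins overall — the comparison reverses. The in-state pool's applicants skew toward Medicine, which has a lower base rate.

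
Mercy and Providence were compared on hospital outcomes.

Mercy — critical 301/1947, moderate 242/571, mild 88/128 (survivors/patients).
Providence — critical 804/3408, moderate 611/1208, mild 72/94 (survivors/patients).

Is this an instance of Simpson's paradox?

Critical: Mercy 301/1947 = 15.5%, Providence 804/3408 = 23.6% → Providence
Moderate: Mercy 242/571 = 42.4%, Providence 611/1208 = 50.6% → Providence
Mild: Mercy 88/128 = 68.8%, Providence 72/94 = 76.6% → Providence
Overall: Mercy 631/2646 = 23.8%, Providence 1487/4710 = 31.6% → Providence
Providence wins overall and in every case group — no reversal.

No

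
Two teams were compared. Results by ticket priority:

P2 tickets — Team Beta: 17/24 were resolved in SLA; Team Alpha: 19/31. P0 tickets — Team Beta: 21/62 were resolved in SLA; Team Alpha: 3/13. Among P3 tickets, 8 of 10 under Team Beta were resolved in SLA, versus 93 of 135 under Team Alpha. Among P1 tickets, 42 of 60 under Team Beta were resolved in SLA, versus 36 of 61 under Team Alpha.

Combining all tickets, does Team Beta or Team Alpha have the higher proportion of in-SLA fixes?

Team Alpha

P2: Team Beta 17/24 = 70.8%, Team Alpha 19/31 = 61.3% → Team Beta
P0: Team Beta 21/62 = 33.9%, Team Alpha 3/13 = 23.1% → Team Beta
P3: Team Beta 8/10 = 80.0%, Team Alpha 93/135 = 68.9% → Team Beta
P1: Team Beta 42/60 = 70.0%, Team Alpha 36/61 = 59.0% → Team Beta
Overall: Team Beta 88/156 = 56.4%, Team Alpha 151/240 = 62.9% → Team Alpha
(Team Beta wins every ticket group but Team Alpha wins overall — Team Beta's tickets skew toward the low-rate P0 group.)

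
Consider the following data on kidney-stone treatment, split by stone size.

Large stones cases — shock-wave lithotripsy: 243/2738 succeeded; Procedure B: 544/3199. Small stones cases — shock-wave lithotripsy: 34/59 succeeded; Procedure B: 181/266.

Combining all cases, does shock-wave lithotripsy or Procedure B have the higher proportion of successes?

Large stones: shock-wave lithotripsy 243/2738 = 8.9%, Procedure B 544/3199 = 17.0% → Procedure B
Small stones: shock-wave lithotripsy 34/59 = 57.6%, Procedure B 181/266 = 68.0% → Procedure B
Overall: shock-wave lithotripsy 277/2797 = 9.9%, Procedure B 725/3465 = 20.9% → Procedure B

Procedure B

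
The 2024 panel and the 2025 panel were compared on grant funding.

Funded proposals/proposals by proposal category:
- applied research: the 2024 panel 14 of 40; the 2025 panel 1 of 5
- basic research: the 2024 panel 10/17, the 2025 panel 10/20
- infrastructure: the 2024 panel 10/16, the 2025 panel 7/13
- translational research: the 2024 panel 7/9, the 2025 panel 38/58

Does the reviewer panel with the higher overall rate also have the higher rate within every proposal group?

Applied research: the 2024 panel 14/40 = 35.0%, the 2025 panel 1/5 = 20.0% → the 2024 panel
Basic research: the 2024 panel 10/17 = 58.8%, the 2025 panel 10/20 = 50.0% → the 2024 panel
Infrastructure: the 2024 panel 10/16 = 62.5%, the 2025 panel 7/13 = 53.8% → the 2024 panel
Translational research: the 2024 panel 7/9 = 77.8%, the 2025 panel 38/58 = 65.5% → the 2024 panel
Overall: the 2024 panel 41/82 = 50.0%, the 2025 panel 56/96 = 58.3% → the 2025 panel
The 2024 panel wins each proposal group but the 2025 panel wins overall — the comparison reverses. The 2024 panel's proposals skew toward applied research, which has a lower base rate.

No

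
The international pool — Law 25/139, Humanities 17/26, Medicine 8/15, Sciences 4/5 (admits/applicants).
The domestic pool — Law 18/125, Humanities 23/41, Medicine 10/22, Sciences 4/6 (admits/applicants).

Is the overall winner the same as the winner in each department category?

Yes

Law: the international pool 25/139 = 18.0%, the domestic pool 18/125 = 14.4% → the international pool
Humanities: the international pool 17/26 = 65.4%, the domestic pool 23/41 = 56.1% → the international pool
Medicine: the international pool 8/15 = 53.3%, the domestic pool 10/22 = 45.5% → the international pool
Sciences: the international pool 4/5 = 80.0%, the domestic pool 4/6 = 66.7% → the international pool
Overall: the international pool 54/185 = 29.2%, the domestic pool 55/194 = 28.4% → the international pool
The international pool wins overall and in every department group — no reversal.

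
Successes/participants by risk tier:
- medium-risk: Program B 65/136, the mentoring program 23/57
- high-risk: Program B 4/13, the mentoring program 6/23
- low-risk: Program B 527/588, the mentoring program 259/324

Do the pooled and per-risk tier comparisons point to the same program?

Medium-risk: Program B 65/136 = 47.8%, the mentoring program 23/57 = 40.4% → Program B
High-risk: Program B 4/13 = 30.8%, the mentoring program 6/23 = 26.1% → Program B
Low-risk: Program B 527/588 = 89.6%, the mentoring program 259/324 = 79.9% → Program B
Overall: Program B 596/737 = 80.9%, the mentoring program 288/404 = 71.3% → Program B
Program B wins overall and in every risk group — no reversal.

Yes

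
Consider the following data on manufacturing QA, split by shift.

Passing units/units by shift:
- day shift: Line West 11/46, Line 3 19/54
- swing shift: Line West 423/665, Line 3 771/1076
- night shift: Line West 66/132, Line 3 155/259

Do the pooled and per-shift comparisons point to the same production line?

Day shift: Line West 11/46 = 23.9%, Line 3 19/54 = 35.2% → Line 3
Swing shift: Line West 423/665 = 63.6%, Line 3 771/1076 = 71.7% → Line 3
Night shift: Line West 66/132 = 50.0%, Line 3 155/259 = 59.8% → Line 3
Overall: Line West 500/843 = 59.3%, Line 3 945/1389 = 68.0% → Line 3
Line 3 wins overall and in every shift group — no reversal.

Yes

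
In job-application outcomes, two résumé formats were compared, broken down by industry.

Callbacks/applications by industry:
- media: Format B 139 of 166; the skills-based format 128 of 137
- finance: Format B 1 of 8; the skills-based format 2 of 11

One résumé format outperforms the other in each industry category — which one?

the skills-based format

Media: Format B 139/166 = 83.7%, the skills-based format 128/137 = 93.4% → the skills-based format
Finance: Format B 1/8 = 12.5%, the skills-based format 2/11 = 18.2% → the skills-based format
The skills-based format has the higher rate in both groups.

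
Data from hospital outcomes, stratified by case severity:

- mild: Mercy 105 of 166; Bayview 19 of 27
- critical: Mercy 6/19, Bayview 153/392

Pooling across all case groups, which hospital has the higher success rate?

Mild: Mercy 105/166 = 63.3%, Bayview 19/27 = 70.4% → Bayview
Critical: Mercy 6/19 = 31.6%, Bayview 153/392 = 39.0% → Bayview
Overall: Mercy 111/185 = 60.0%, Bayview 172/419 = 41.1% → Mercy
(Bayview wins every case group but Mercy wins overall — Bayview's patients skew toward the low-rate critical group.)

Mercy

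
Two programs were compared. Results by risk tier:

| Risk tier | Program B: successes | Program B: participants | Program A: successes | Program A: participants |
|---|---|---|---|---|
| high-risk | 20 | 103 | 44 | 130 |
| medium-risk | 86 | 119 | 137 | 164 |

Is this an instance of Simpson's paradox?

High-risk: Program B 20/103 = 19.4%, Program A 44/130 = 33.8% → Program A
Medium-risk: Program B 86/119 = 72.3%, Program A 137/164 = 83.5% → Program A
Overall: Program B 106/222 = 47.7%, Program A 181/294 = 61.6% → Program A
Program A wins overall and in every risk group — no reversal.

No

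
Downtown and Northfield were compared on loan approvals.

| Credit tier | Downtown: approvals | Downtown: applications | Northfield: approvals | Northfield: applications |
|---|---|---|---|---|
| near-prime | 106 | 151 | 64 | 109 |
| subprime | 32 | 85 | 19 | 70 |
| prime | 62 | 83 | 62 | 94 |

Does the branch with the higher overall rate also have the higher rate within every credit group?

Yes

Near-prime: Downtown 106/151 = 70.2%, Northfield 64/109 = 58.7% → Downtown
Subprime: Downtown 32/85 = 37.6%, Northfield 19/70 = 27.1% → Downtown
Prime: Downtown 62/83 = 74.7%, Northfield 62/94 = 66.0% → Downtown
Overall: Downtown 200/319 = 62.7%, Northfield 145/273 = 53.1% → Downtown
Downtown wins overall and in every credit group — no reversal.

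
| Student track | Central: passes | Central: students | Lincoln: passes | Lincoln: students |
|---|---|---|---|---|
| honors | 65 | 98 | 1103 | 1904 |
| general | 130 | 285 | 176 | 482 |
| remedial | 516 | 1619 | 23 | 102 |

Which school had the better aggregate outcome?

Honors: Central 65/98 = 66.3%, Lincoln 1103/1904 = 57.9% → Central
General: Central 130/285 = 45.6%, Lincoln 176/482 = 36.5% → Central
Remedial: Central 516/1619 = 31.9%, Lincoln 23/102 = 22.5% → Central
Overall: Central 711/2002 = 35.5%, Lincoln 1302/2488 = 52.3% → Lincoln
(Central wins every student group but Lincoln wins overall — Central's students skew toward the low-rate remedial group.)

Lincoln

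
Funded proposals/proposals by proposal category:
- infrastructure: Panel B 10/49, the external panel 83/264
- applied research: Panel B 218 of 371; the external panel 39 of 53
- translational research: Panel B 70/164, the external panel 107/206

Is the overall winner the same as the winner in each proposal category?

Infrastructure: Panel B 10/49 = 20.4%, the external panel 83/264 = 31.4% → the external panel
Applied research: Panel B 218/371 = 58.8%, the external panel 39/53 = 73.6% → the external panel
Translational research: Panel B 70/164 = 42.7%, the external panel 107/206 = 51.9% → the external panel
Overall: Panel B 298/584 = 51.0%, the external panel 229/523 = 43.8% → Panel B
The external panel wins each proposal group but Panel B wins overall — the comparison reverses. The external panel's proposals skew toward infrastructure, which has a lower base rate.

No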